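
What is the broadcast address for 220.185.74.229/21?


Network: 220.185.72.0/21
Host bits = 11
Set all host bits to 1:
Broadcast: 220.185.79.255


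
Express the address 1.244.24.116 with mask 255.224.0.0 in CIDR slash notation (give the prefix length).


Binary: 11111111.11100000.00000000.00000000
Count leading 1s
Prefix: /11


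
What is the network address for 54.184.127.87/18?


IP:   00110110.10111000.01111111.01010111
Mask: 11111111.11111111.11000000.00000000
AND operation:
Net:  00110110.10111000.01000000.00000000
Network: 54.184.64.0/18


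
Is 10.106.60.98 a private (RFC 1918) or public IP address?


RFC 1918 private ranges:
  10.0.0.0/8 (10.0.0.0 - 10.255.255.255)
  172.16.0.0/12 (172.16.0.0 - 172.31.255.255)
  192.168.0.0/16 (192.168.0.0 - 192.168.255.255)
Private (in 10.0.0.0/8)


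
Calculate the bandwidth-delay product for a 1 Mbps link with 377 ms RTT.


BDP = bandwidth * RTT
= 1 Mbps * 377 ms
= 1 * 1e6 * 377 / 1000 bits
= 377000 bits
= 47125 bytes
= 46.0205 KB
BDP = 377000 bits (47125 bytes)


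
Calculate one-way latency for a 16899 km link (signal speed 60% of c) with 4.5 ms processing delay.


Speed = 0.6 * 3e5 km/s = 180000 km/s
Propagation delay = 16899 / 180000 = 0.0939 s = 93.8833 ms
Processing delay = 4.5 ms
Total one-way latency = 98.3833 ms


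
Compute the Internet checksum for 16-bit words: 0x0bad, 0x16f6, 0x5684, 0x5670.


Sum all words (with carry folding):
+ 0x0bad = 0x0bad
+ 0x16f6 = 0x22a3
+ 0x5684 = 0x7927
+ 0x5670 = 0xcf97
One's complement: ~0xcf97
Checksum = 0x3068


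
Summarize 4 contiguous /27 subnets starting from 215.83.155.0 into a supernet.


Original prefix: /27
Number of subnets: 4 = 2^2
New prefix = 27 - 2 = 25
Supernet: 215.83.155.0/25


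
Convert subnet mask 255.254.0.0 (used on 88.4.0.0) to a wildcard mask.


Subnet mask: 255.254.0.0
Wildcard = 255.255.255.255 - subnet mask
255 - 255 = 0
255 - 254 = 1
255 - 0 = 255
255 - 0 = 255
Wildcard: 0.1.255.255


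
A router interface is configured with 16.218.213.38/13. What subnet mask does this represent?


/13 means 13 network bits, 19 host bits
Binary: 11111111111110000000000000000000
Mask: 255.248.0.0


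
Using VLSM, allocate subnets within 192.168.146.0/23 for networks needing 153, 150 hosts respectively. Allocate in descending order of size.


153 hosts -> /24 (254 usable): 192.168.146.0/24
150 hosts -> /24 (254 usable): 192.168.147.0/24
Allocation: 192.168.146.0/24 (153 hosts, 254 usable); 192.168.147.0/24 (150 hosts, 254 usable)


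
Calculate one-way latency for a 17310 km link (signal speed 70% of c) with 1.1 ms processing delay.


Speed = 0.7 * 3e5 km/s = 210000 km/s
Propagation delay = 17310 / 210000 = 0.0824 s = 82.4286 ms
Processing delay = 1.1 ms
Total one-way latency = 83.5286 ms


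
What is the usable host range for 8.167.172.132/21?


Network: 8.167.168.0
Broadcast: 8.167.175.255
First usable = network + 1
Last usable = broadcast - 1
Range: 8.167.168.1 to 8.167.175.254


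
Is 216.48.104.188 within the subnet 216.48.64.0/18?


Subnet network: 216.48.64.0
Test IP AND mask: 216.48.64.0
Yes, 216.48.104.188 is in 216.48.64.0/18


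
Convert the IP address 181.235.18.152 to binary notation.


181 = 10110101
235 = 11101011
18 = 00010010
152 = 10011000
Binary: 10110101.11101011.00010010.10011000


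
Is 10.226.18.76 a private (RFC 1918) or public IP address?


RFC 1918 private ranges:
  10.0.0.0/8 (10.0.0.0 - 10.255.255.255)
  172.16.0.0/12 (172.16.0.0 - 172.31.255.255)
  192.168.0.0/16 (192.168.0.0 - 192.168.255.255)
Private (in 10.0.0.0/8)


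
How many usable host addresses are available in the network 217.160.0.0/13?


Host bits = 32 - 13 = 19
Total addresses = 2^19 = 524288
Usable = total - 2 (network and broadcast)
Usable hosts: 524286


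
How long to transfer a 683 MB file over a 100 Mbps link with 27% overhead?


Effective throughput = 100 * (1 - 27/100) = 73 Mbps
File size in Mb = 683 * 8 = 5464 Mb
Time = 5464 / 73
Time = 74.8493 seconds


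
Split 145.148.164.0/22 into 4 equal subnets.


New prefix = 22 + 2 = 24
Each subnet has 256 addresses
  145.148.164.0/24
  145.148.165.0/24
  145.148.166.0/24
  145.148.167.0/24
Subnets: 145.148.164.0/24, 145.148.165.0/24, 145.148.166.0/24, 145.148.167.0/24


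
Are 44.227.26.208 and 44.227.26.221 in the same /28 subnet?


Mask: 255.255.255.240
44.227.26.208 AND mask = 44.227.26.208
44.227.26.221 AND mask = 44.227.26.208
Yes, same subnet (44.227.26.208)


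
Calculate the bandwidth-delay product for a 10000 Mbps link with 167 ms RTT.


BDP = bandwidth * RTT
= 10000 Mbps * 167 ms
= 10000 * 1e6 * 167 / 1000 bits
= 1670000000 bits
= 208750000 bytes
= 203857.4219 KB
BDP = 1670000000 bits (208750000 bytes)


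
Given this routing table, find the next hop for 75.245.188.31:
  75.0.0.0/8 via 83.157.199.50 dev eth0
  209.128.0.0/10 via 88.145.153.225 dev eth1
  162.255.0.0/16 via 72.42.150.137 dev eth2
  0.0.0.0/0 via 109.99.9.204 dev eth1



Longest prefix match for 75.245.188.31:
  /8 75.0.0.0: MATCH
  /10 209.128.0.0: no
  /16 162.255.0.0: no
  /0 0.0.0.0: MATCH
Selected: next-hop 83.157.199.50 via eth0 (matched /8)


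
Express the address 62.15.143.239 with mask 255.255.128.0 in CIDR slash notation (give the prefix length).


Binary: 11111111.11111111.10000000.00000000
Count leading 1s
Prefix: /17


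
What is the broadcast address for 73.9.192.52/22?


Network: 73.9.192.0/22
Host bits = 10
Set all host bits to 1:
Broadcast: 73.9.195.255


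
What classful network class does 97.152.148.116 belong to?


First octet: 97
Binary: 01100001
0xxxxxxx -> Class A (1-126)
Class A, default mask 255.0.0.0 (/8)


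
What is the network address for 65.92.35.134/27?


IP:   01000001.01011100.00100011.10000110
Mask: 11111111.11111111.11111111.11100000
AND operation:
Net:  01000001.01011100.00100011.10000000
Network: 65.92.35.128/27


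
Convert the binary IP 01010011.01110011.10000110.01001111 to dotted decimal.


01010011 = 83
01110011 = 115
10000110 = 134
01001111 = 79
IP: 83.115.134.79


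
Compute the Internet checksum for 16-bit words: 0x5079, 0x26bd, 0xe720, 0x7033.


Sum all words (with carry folding):
+ 0x5079 = 0x5079
+ 0x26bd = 0x7736
+ 0xe720 = 0x5e57
+ 0x7033 = 0xce8a
One's complement: ~0xce8a
Checksum = 0x3175


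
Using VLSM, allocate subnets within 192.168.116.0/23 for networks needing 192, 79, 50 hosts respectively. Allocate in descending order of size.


192 hosts -> /24 (254 usable): 192.168.116.0/24
79 hosts -> /25 (126 usable): 192.168.117.0/25
50 hosts -> /26 (62 usable): 192.168.117.128/26
Allocation: 192.168.116.0/24 (192 hosts, 254 usable); 192.168.117.0/25 (79 hosts, 126 usable); 192.168.117.128/26 (50 hosts, 62 usable)


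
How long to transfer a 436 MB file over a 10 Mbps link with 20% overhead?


Effective throughput = 10 * (1 - 20/100) = 8 Mbps
File size in Mb = 436 * 8 = 3488 Mb
Time = 3488 / 8
Time = 436 seconds


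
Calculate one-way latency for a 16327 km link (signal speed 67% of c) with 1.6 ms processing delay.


Speed = 0.67 * 3e5 km/s = 201000 km/s
Propagation delay = 16327 / 201000 = 0.0812 s = 81.2289 ms
Processing delay = 1.6 ms
Total one-way latency = 82.8289 ms


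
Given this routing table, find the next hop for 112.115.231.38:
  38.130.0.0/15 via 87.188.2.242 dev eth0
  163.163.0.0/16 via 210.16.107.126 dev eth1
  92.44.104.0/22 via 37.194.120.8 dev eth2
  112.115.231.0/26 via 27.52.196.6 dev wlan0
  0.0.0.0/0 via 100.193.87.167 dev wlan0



Longest prefix match for 112.115.231.38:
  /15 38.130.0.0: no
  /16 163.163.0.0: no
  /22 92.44.104.0: no
  /26 112.115.231.0: MATCH
  /0 0.0.0.0: MATCH
Selected: next-hop 27.52.196.6 via wlan0 (matched /26)


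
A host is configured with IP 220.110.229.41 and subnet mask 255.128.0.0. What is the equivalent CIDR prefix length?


Binary: 11111111.10000000.00000000.00000000
Count leading 1s
Prefix: /9


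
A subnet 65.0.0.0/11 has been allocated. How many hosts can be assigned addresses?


Host bits = 32 - 11 = 21
Total addresses = 2^21 = 2097152
Usable = total - 2 (network and broadcast)
Usable hosts: 2097150


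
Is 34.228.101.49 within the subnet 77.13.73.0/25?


Subnet network: 77.13.73.0
Test IP AND mask: 34.228.101.0
No, 34.228.101.49 is not in 77.13.73.0/25


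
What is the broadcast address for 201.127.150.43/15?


Network: 201.126.0.0/15
Host bits = 17
Set all host bits to 1:
Broadcast: 201.127.255.255


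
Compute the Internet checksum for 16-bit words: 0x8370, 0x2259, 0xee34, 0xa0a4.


Sum all words (with carry folding):
+ 0x8370 = 0x8370
+ 0x2259 = 0xa5c9
+ 0xee34 = 0x93fe
+ 0xa0a4 = 0x34a3
One's complement: ~0x34a3
Checksum = 0xcb5c


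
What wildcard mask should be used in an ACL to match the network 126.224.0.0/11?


Subnet mask: 255.224.0.0
Wildcard = 255.255.255.255 - subnet mask
255 - 255 = 0
255 - 224 = 31
255 - 0 = 255
255 - 0 = 255
Wildcard: 0.31.255.255


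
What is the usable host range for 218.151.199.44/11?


Network: 218.128.0.0
Broadcast: 218.159.255.255
First usable = network + 1
Last usable = broadcast - 1
Range: 218.128.0.1 to 218.159.255.254


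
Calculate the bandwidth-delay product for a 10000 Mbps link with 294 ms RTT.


BDP = bandwidth * RTT
= 10000 Mbps * 294 ms
= 10000 * 1e6 * 294 / 1000 bits
= 2940000000 bits
= 367500000 bytes
= 358886.7188 KB
BDP = 2940000000 bits (367500000 bytes)


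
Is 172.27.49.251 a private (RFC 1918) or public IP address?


RFC 1918 private ranges:
  10.0.0.0/8 (10.0.0.0 - 10.255.255.255)
  172.16.0.0/12 (172.16.0.0 - 172.31.255.255)
  192.168.0.0/16 (192.168.0.0 - 192.168.255.255)
Private (in 172.16.0.0/12)


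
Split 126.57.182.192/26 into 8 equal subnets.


New prefix = 26 + 3 = 29
Each subnet has 8 addresses
  126.57.182.192/29
  126.57.182.200/29
  126.57.182.208/29
  126.57.182.216/29
  126.57.182.224/29
  126.57.182.232/29
  126.57.182.240/29
  126.57.182.248/29
Subnets: 126.57.182.192/29, 126.57.182.200/29, 126.57.182.208/29, 126.57.182.216/29, 126.57.182.224/29, 126.57.182.232/29, 126.57.182.240/29, 126.57.182.248/29


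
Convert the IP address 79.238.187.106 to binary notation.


79 = 01001111
238 = 11101110
187 = 10111011
106 = 01101010
Binary: 01001111.11101110.10111011.01101010


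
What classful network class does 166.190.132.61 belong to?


First octet: 166
Binary: 10100110
10xxxxxx -> Class B (128-191)
Class B, default mask 255.255.0.0 (/16)


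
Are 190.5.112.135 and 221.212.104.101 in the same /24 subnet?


Mask: 255.255.255.0
190.5.112.135 AND mask = 190.5.112.0
221.212.104.101 AND mask = 221.212.104.0
No, different subnets (190.5.112.0 vs 221.212.104.0)


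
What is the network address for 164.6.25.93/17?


IP:   10100100.00000110.00011001.01011101
Mask: 11111111.11111111.10000000.00000000
AND operation:
Net:  10100100.00000110.00000000.00000000
Network: 164.6.0.0/17


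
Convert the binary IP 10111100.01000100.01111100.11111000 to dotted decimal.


10111100 = 188
01000100 = 68
01111100 = 124
11111000 = 248
IP: 188.68.124.248


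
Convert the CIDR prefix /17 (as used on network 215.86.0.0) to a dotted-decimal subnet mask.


/17 means 17 network bits, 15 host bits
Binary: 11111111111111111000000000000000
Mask: 255.255.128.0


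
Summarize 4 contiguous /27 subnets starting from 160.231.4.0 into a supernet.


Original prefix: /27
Number of subnets: 4 = 2^2
New prefix = 27 - 2 = 25
Supernet: 160.231.4.0/25


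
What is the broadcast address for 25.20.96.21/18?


Network: 25.20.64.0/18
Host bits = 14
Set all host bits to 1:
Broadcast: 25.20.127.255


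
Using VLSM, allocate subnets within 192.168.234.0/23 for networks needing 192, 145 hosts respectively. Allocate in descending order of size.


192 hosts -> /24 (254 usable): 192.168.234.0/24
145 hosts -> /24 (254 usable): 192.168.235.0/24
Allocation: 192.168.234.0/24 (192 hosts, 254 usable); 192.168.235.0/24 (145 hosts, 254 usable)


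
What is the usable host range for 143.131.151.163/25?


Network: 143.131.151.128
Broadcast: 143.131.151.255
First usable = network + 1
Last usable = broadcast - 1
Range: 143.131.151.129 to 143.131.151.254


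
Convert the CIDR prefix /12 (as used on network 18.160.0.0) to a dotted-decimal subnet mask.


/12 means 12 network bits, 20 host bits
Binary: 11111111111100000000000000000000
Mask: 255.240.0.0


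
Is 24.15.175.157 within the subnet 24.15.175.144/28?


Subnet network: 24.15.175.144
Test IP AND mask: 24.15.175.144
Yes, 24.15.175.157 is in 24.15.175.144/28


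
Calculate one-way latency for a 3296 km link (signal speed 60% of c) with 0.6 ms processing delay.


Speed = 0.6 * 3e5 km/s = 180000 km/s
Propagation delay = 3296 / 180000 = 0.0183 s = 18.3111 ms
Processing delay = 0.6 ms
Total one-way latency = 18.9111 ms


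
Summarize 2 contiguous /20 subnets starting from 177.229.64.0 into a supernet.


Original prefix: /20
Number of subnets: 2 = 2^1
New prefix = 20 - 1 = 19
Supernet: 177.229.64.0/19


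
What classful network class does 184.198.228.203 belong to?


First octet: 184
Binary: 10111000
10xxxxxx -> Class B (128-191)
Class B, default mask 255.255.0.0 (/16)


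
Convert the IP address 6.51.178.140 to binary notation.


6 = 00000110
51 = 00110011
178 = 10110010
140 = 10001100
Binary: 00000110.00110011.10110010.10001100


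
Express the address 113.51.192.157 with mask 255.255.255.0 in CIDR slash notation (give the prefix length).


Binary: 11111111.11111111.11111111.00000000
Count leading 1s
Prefix: /24


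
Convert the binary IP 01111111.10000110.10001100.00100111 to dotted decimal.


01111111 = 127
10000110 = 134
10001100 = 140
00100111 = 39
IP: 127.134.140.39


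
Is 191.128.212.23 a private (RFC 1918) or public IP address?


RFC 1918 private ranges:
  10.0.0.0/8 (10.0.0.0 - 10.255.255.255)
  172.16.0.0/12 (172.16.0.0 - 172.31.255.255)
  192.168.0.0/16 (192.168.0.0 - 192.168.255.255)
Public (not in any RFC 1918 range)


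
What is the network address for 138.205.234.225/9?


IP:   10001010.11001101.11101010.11100001
Mask: 11111111.10000000.00000000.00000000
AND operation:
Net:  10001010.10000000.00000000.00000000
Network: 138.128.0.0/9


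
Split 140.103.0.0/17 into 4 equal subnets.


New prefix = 17 + 2 = 19
Each subnet has 8192 addresses
  140.103.0.0/19
  140.103.32.0/19
  140.103.64.0/19
  140.103.96.0/19
Subnets: 140.103.0.0/19, 140.103.32.0/19, 140.103.64.0/19, 140.103.96.0/19


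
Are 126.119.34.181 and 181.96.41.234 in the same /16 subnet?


Mask: 255.255.0.0
126.119.34.181 AND mask = 126.119.0.0
181.96.41.234 AND mask = 181.96.0.0
No, different subnets (126.119.0.0 vs 181.96.0.0)


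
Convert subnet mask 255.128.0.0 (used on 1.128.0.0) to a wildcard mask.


Subnet mask: 255.128.0.0
Wildcard = 255.255.255.255 - subnet mask
255 - 255 = 0
255 - 128 = 127
255 - 0 = 255
255 - 0 = 255
Wildcard: 0.127.255.255


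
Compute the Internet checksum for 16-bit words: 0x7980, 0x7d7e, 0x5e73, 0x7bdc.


Sum all words (with carry folding):
+ 0x7980 = 0x7980
+ 0x7d7e = 0xf6fe
+ 0x5e73 = 0x5572
+ 0x7bdc = 0xd14e
One's complement: ~0xd14e
Checksum = 0x2eb1


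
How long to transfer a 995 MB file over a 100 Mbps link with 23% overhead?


Effective throughput = 100 * (1 - 23/100) = 77 Mbps
File size in Mb = 995 * 8 = 7960 Mb
Time = 7960 / 77
Time = 103.3766 seconds


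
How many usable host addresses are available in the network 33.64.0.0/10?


Host bits = 32 - 10 = 22
Total addresses = 2^22 = 4194304
Usable = total - 2 (network and broadcast)
Usable hosts: 4194302


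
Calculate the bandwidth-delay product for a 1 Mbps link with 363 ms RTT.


BDP = bandwidth * RTT
= 1 Mbps * 363 ms
= 1 * 1e6 * 363 / 1000 bits
= 363000 bits
= 45375 bytes
= 44.3115 KB
BDP = 363000 bits (45375 bytes)


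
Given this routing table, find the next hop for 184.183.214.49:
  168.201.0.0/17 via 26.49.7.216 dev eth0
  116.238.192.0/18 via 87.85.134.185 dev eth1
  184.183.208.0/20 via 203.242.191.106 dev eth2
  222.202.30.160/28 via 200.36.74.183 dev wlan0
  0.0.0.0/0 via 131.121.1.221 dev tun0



Longest prefix match for 184.183.214.49:
  /17 168.201.0.0: no
  /18 116.238.192.0: no
  /20 184.183.208.0: MATCH
  /28 222.202.30.160: no
  /0 0.0.0.0: MATCH
Selected: next-hop 203.242.191.106 via eth2 (matched /20)


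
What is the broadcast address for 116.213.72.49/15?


Network: 116.212.0.0/15
Host bits = 17
Set all host bits to 1:
Broadcast: 116.213.255.255


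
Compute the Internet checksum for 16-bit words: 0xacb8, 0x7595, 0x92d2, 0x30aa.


Sum all words (with carry folding):
+ 0xacb8 = 0xacb8
+ 0x7595 = 0x224e
+ 0x92d2 = 0xb520
+ 0x30aa = 0xe5ca
One's complement: ~0xe5ca
Checksum = 0x1a35


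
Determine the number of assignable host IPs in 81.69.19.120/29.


Host bits = 32 - 29 = 3
Total addresses = 2^3 = 8
Usable = total - 2 (network and broadcast)
Usable hosts: 6


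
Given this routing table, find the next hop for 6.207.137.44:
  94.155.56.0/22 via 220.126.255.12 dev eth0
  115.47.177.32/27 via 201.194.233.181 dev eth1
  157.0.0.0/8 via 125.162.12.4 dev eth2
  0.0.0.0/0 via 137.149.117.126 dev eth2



Longest prefix match for 6.207.137.44:
  /22 94.155.56.0: no
  /27 115.47.177.32: no
  /8 157.0.0.0: no
  /0 0.0.0.0: MATCH
Selected: next-hop 137.149.117.126 via eth2 (matched /0)


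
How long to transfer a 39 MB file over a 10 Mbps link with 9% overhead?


Effective throughput = 10 * (1 - 9/100) = 9.1 Mbps
File size in Mb = 39 * 8 = 312 Mb
Time = 312 / 9.1
Time = 34.2857 seconds


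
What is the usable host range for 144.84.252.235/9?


Network: 144.0.0.0
Broadcast: 144.127.255.255
First usable = network + 1
Last usable = broadcast - 1
Range: 144.0.0.1 to 144.127.255.254


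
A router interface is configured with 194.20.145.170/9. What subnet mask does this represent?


/9 means 9 network bits, 23 host bits
Binary: 11111111100000000000000000000000
Mask: 255.128.0.0


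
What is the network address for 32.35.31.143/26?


IP:   00100000.00100011.00011111.10001111
Mask: 11111111.11111111.11111111.11000000
AND operation:
Net:  00100000.00100011.00011111.10000000
Network: 32.35.31.128/26


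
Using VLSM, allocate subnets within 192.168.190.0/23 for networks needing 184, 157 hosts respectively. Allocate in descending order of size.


184 hosts -> /24 (254 usable): 192.168.190.0/24
157 hosts -> /24 (254 usable): 192.168.191.0/24
Allocation: 192.168.190.0/24 (184 hosts, 254 usable); 192.168.191.0/24 (157 hosts, 254 usable)


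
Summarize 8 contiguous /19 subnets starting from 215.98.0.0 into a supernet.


Original prefix: /19
Number of subnets: 8 = 2^3
New prefix = 19 - 3 = 16
Supernet: 215.98.0.0/16


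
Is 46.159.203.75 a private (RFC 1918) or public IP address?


RFC 1918 private ranges:
  10.0.0.0/8 (10.0.0.0 - 10.255.255.255)
  172.16.0.0/12 (172.16.0.0 - 172.31.255.255)
  192.168.0.0/16 (192.168.0.0 - 192.168.255.255)
Public (not in any RFC 1918 range)


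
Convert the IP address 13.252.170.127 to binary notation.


13 = 00001101
252 = 11111100
170 = 10101010
127 = 01111111
Binary: 00001101.11111100.10101010.01111111


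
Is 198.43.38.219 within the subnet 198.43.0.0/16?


Subnet network: 198.43.0.0
Test IP AND mask: 198.43.0.0
Yes, 198.43.38.219 is in 198.43.0.0/16


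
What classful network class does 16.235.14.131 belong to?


First octet: 16
Binary: 00010000
0xxxxxxx -> Class A (1-126)
Class A, default mask 255.0.0.0 (/8)


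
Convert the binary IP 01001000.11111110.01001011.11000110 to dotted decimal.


01001000 = 72
11111110 = 254
01001011 = 75
11000110 = 198
IP: 72.254.75.198


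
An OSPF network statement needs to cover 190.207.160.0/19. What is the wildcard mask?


Subnet mask: 255.255.224.0
Wildcard = 255.255.255.255 - subnet mask
255 - 255 = 0
255 - 255 = 0
255 - 224 = 31
255 - 0 = 255
Wildcard: 0.0.31.255


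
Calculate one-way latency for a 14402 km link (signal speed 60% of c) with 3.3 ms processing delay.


Speed = 0.6 * 3e5 km/s = 180000 km/s
Propagation delay = 14402 / 180000 = 0.08 s = 80.0111 ms
Processing delay = 3.3 ms
Total one-way latency = 83.3111 ms


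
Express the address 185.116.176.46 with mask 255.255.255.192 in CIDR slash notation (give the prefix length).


Binary: 11111111.11111111.11111111.11000000
Count leading 1s
Prefix: /26


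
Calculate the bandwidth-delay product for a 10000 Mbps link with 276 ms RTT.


BDP = bandwidth * RTT
= 10000 Mbps * 276 ms
= 10000 * 1e6 * 276 / 1000 bits
= 2760000000 bits
= 345000000 bytes
= 336914.0625 KB
BDP = 2760000000 bits (345000000 bytes)


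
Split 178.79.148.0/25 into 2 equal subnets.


New prefix = 25 + 1 = 26
Each subnet has 64 addresses
  178.79.148.0/26
  178.79.148.64/26
Subnets: 178.79.148.0/26, 178.79.148.64/26


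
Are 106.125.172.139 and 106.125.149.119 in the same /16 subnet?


Mask: 255.255.0.0
106.125.172.139 AND mask = 106.125.0.0
106.125.149.119 AND mask = 106.125.0.0
Yes, same subnet (106.125.0.0)


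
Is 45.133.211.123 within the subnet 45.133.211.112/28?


Subnet network: 45.133.211.112
Test IP AND mask: 45.133.211.112
Yes, 45.133.211.123 is in 45.133.211.112/28


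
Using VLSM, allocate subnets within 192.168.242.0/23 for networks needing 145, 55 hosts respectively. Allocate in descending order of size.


145 hosts -> /24 (254 usable): 192.168.242.0/24
55 hosts -> /26 (62 usable): 192.168.243.0/26
Allocation: 192.168.242.0/24 (145 hosts, 254 usable); 192.168.243.0/26 (55 hosts, 62 usable)


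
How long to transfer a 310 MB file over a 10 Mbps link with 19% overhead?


Effective throughput = 10 * (1 - 19/100) = 8.1 Mbps
File size in Mb = 310 * 8 = 2480 Mb
Time = 2480 / 8.1
Time = 306.1728 seconds


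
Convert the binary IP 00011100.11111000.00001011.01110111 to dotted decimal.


00011100 = 28
11111000 = 248
00001011 = 11
01110111 = 119
IP: 28.248.11.119


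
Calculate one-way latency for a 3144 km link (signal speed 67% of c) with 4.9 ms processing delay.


Speed = 0.67 * 3e5 km/s = 201000 km/s
Propagation delay = 3144 / 201000 = 0.0156 s = 15.6418 ms
Processing delay = 4.9 ms
Total one-way latency = 20.5418 ms


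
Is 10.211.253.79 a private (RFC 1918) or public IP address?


RFC 1918 private ranges:
  10.0.0.0/8 (10.0.0.0 - 10.255.255.255)
  172.16.0.0/12 (172.16.0.0 - 172.31.255.255)
  192.168.0.0/16 (192.168.0.0 - 192.168.255.255)
Private (in 10.0.0.0/8)


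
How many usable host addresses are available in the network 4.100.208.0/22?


Host bits = 32 - 22 = 10
Total addresses = 2^10 = 1024
Usable = total - 2 (network and broadcast)
Usable hosts: 1022


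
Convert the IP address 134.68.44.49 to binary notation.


134 = 10000110
68 = 01000100
44 = 00101100
49 = 00110001
Binary: 10000110.01000100.00101100.00110001


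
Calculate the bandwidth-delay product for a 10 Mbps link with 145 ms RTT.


BDP = bandwidth * RTT
= 10 Mbps * 145 ms
= 10 * 1e6 * 145 / 1000 bits
= 1450000 bits
= 181250 bytes
= 177.002 KB
BDP = 1450000 bits (181250 bytes)


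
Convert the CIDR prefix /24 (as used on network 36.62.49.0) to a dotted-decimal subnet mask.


/24 means 24 network bits, 8 host bits
Binary: 11111111111111111111111100000000
Mask: 255.255.255.0


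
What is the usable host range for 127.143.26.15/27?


Network: 127.143.26.0
Broadcast: 127.143.26.31
First usable = network + 1
Last usable = broadcast - 1
Range: 127.143.26.1 to 127.143.26.30


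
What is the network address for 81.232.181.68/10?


IP:   01010001.11101000.10110101.01000100
Mask: 11111111.11000000.00000000.00000000
AND operation:
Net:  01010001.11000000.00000000.00000000
Network: 81.192.0.0/10


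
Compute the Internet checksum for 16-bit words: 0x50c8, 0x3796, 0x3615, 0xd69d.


Sum all words (with carry folding):
+ 0x50c8 = 0x50c8
+ 0x3796 = 0x885e
+ 0x3615 = 0xbe73
+ 0xd69d = 0x9511
One's complement: ~0x9511
Checksum = 0x6aee


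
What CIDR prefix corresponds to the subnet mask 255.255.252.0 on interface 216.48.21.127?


Binary: 11111111.11111111.11111100.00000000
Count leading 1s
Prefix: /22


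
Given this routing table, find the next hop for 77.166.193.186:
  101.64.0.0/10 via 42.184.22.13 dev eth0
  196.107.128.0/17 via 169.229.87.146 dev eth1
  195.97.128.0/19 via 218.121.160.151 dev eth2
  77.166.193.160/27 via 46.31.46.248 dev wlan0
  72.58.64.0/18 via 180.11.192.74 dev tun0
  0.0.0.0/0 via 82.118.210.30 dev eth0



Longest prefix match for 77.166.193.186:
  /10 101.64.0.0: no
  /17 196.107.128.0: no
  /19 195.97.128.0: no
  /27 77.166.193.160: MATCH
  /18 72.58.64.0: no
  /0 0.0.0.0: MATCH
Selected: next-hop 46.31.46.248 via wlan0 (matched /27)


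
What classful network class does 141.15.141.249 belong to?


First octet: 141
Binary: 10001101
10xxxxxx -> Class B (128-191)
Class B, default mask 255.255.0.0 (/16)


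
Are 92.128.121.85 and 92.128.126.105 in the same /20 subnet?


Mask: 255.255.240.0
92.128.121.85 AND mask = 92.128.112.0
92.128.126.105 AND mask = 92.128.112.0
Yes, same subnet (92.128.112.0)


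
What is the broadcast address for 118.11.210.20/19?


Network: 118.11.192.0/19
Host bits = 13
Set all host bits to 1:
Broadcast: 118.11.223.255


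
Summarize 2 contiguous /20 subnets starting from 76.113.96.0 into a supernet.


Original prefix: /20
Number of subnets: 2 = 2^1
New prefix = 20 - 1 = 19
Supernet: 76.113.96.0/19


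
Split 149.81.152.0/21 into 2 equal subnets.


New prefix = 21 + 1 = 22
Each subnet has 1024 addresses
  149.81.152.0/22
  149.81.156.0/22
Subnets: 149.81.152.0/22, 149.81.156.0/22


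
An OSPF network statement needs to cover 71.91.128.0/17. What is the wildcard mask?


Subnet mask: 255.255.128.0
Wildcard = 255.255.255.255 - subnet mask
255 - 255 = 0
255 - 255 = 0
255 - 128 = 127
255 - 0 = 255
Wildcard: 0.0.127.255


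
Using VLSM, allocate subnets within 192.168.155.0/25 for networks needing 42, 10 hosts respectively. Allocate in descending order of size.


42 hosts -> /26 (62 usable): 192.168.155.0/26
10 hosts -> /28 (14 usable): 192.168.155.64/28
Allocation: 192.168.155.0/26 (42 hosts, 62 usable); 192.168.155.64/28 (10 hosts, 14 usable)


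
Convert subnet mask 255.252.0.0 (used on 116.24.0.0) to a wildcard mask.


Subnet mask: 255.252.0.0
Wildcard = 255.255.255.255 - subnet mask
255 - 255 = 0
255 - 252 = 3
255 - 0 = 255
255 - 0 = 255
Wildcard: 0.3.255.255


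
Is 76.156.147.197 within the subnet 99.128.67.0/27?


Subnet network: 99.128.67.0
Test IP AND mask: 76.156.147.192
No, 76.156.147.197 is not in 99.128.67.0/27


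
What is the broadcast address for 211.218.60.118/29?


Network: 211.218.60.112/29
Host bits = 3
Set all host bits to 1:
Broadcast: 211.218.60.119


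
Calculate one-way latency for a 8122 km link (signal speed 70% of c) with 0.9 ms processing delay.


Speed = 0.7 * 3e5 km/s = 210000 km/s
Propagation delay = 8122 / 210000 = 0.0387 s = 38.6762 ms
Processing delay = 0.9 ms
Total one-way latency = 39.5762 ms


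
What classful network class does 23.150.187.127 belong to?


First octet: 23
Binary: 00010111
0xxxxxxx -> Class A (1-126)
Class A, default mask 255.0.0.0 (/8)


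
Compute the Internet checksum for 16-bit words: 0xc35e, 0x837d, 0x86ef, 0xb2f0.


Sum all words (with carry folding):
+ 0xc35e = 0xc35e
+ 0x837d = 0x46dc
+ 0x86ef = 0xcdcb
+ 0xb2f0 = 0x80bc
One's complement: ~0x80bc
Checksum = 0x7f43


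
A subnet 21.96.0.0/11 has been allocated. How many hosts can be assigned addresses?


Host bits = 32 - 11 = 21
Total addresses = 2^21 = 2097152
Usable = total - 2 (network and broadcast)
Usable hosts: 2097150


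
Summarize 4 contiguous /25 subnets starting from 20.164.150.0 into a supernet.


Original prefix: /25
Number of subnets: 4 = 2^2
New prefix = 25 - 2 = 23
Supernet: 20.164.150.0/23


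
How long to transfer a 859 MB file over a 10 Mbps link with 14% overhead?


Effective throughput = 10 * (1 - 14/100) = 8.6 Mbps
File size in Mb = 859 * 8 = 6872 Mb
Time = 6872 / 8.6
Time = 799.0698 seconds


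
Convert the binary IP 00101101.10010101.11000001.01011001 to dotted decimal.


00101101 = 45
10010101 = 149
11000001 = 193
01011001 = 89
IP: 45.149.193.89


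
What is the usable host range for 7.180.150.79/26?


Network: 7.180.150.64
Broadcast: 7.180.150.127
First usable = network + 1
Last usable = broadcast - 1
Range: 7.180.150.65 to 7.180.150.126


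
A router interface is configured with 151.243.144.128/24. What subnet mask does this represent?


/24 means 24 network bits, 8 host bits
Binary: 11111111111111111111111100000000
Mask: 255.255.255.0


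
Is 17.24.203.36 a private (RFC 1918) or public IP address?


RFC 1918 private ranges:
  10.0.0.0/8 (10.0.0.0 - 10.255.255.255)
  172.16.0.0/12 (172.16.0.0 - 172.31.255.255)
  192.168.0.0/16 (192.168.0.0 - 192.168.255.255)
Public (not in any RFC 1918 range)


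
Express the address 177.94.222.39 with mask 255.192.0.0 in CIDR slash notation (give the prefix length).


Binary: 11111111.11000000.00000000.00000000
Count leading 1s
Prefix: /10


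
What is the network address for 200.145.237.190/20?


IP:   11001000.10010001.11101101.10111110
Mask: 11111111.11111111.11110000.00000000
AND operation:
Net:  11001000.10010001.11100000.00000000
Network: 200.145.224.0/20


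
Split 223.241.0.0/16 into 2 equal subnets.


New prefix = 16 + 1 = 17
Each subnet has 32768 addresses
  223.241.0.0/17
  223.241.128.0/17
Subnets: 223.241.0.0/17, 223.241.128.0/17


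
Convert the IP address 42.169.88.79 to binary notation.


42 = 00101010
169 = 10101001
88 = 01011000
79 = 01001111
Binary: 00101010.10101001.01011000.01001111


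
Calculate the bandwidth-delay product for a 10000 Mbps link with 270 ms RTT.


BDP = bandwidth * RTT
= 10000 Mbps * 270 ms
= 10000 * 1e6 * 270 / 1000 bits
= 2700000000 bits
= 337500000 bytes
= 329589.8438 KB
BDP = 2700000000 bits (337500000 bytes)


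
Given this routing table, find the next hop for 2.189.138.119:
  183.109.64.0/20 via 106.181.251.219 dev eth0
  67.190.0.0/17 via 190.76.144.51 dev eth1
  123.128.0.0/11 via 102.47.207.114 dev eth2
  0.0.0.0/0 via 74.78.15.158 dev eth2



Longest prefix match for 2.189.138.119:
  /20 183.109.64.0: no
  /17 67.190.0.0: no
  /11 123.128.0.0: no
  /0 0.0.0.0: MATCH
Selected: next-hop 74.78.15.158 via eth2 (matched /0)


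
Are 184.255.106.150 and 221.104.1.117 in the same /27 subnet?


Mask: 255.255.255.224
184.255.106.150 AND mask = 184.255.106.128
221.104.1.117 AND mask = 221.104.1.96
No, different subnets (184.255.106.128 vs 221.104.1.96)


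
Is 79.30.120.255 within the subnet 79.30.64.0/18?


Subnet network: 79.30.64.0
Test IP AND mask: 79.30.64.0
Yes, 79.30.120.255 is in 79.30.64.0/18


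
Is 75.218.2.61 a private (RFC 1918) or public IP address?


RFC 1918 private ranges:
  10.0.0.0/8 (10.0.0.0 - 10.255.255.255)
  172.16.0.0/12 (172.16.0.0 - 172.31.255.255)
  192.168.0.0/16 (192.168.0.0 - 192.168.255.255)
Public (not in any RFC 1918 range)


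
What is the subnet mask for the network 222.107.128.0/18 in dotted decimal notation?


/18 means 18 network bits, 14 host bits
Binary: 11111111111111111100000000000000
Mask: 255.255.192.0


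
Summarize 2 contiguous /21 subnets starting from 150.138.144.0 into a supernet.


Original prefix: /21
Number of subnets: 2 = 2^1
New prefix = 21 - 1 = 20
Supernet: 150.138.144.0/20


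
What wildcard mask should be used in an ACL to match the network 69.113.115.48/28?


Subnet mask: 255.255.255.240
Wildcard = 255.255.255.255 - subnet mask
255 - 255 = 0
255 - 255 = 0
255 - 255 = 0
255 - 240 = 15
Wildcard: 0.0.0.15


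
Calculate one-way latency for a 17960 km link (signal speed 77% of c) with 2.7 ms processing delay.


Speed = 0.77 * 3e5 km/s = 231000 km/s
Propagation delay = 17960 / 231000 = 0.0777 s = 77.7489 ms
Processing delay = 2.7 ms
Total one-way latency = 80.4489 ms


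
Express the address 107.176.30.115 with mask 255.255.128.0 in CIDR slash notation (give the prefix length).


Binary: 11111111.11111111.10000000.00000000
Count leading 1s
Prefix: /17


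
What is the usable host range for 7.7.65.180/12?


Network: 7.0.0.0
Broadcast: 7.15.255.255
First usable = network + 1
Last usable = broadcast - 1
Range: 7.0.0.1 to 7.15.255.254


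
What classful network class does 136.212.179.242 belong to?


First octet: 136
Binary: 10001000
10xxxxxx -> Class B (128-191)
Class B, default mask 255.255.0.0 (/16)


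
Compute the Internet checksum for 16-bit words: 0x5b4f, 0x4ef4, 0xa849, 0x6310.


Sum all words (with carry folding):
+ 0x5b4f = 0x5b4f
+ 0x4ef4 = 0xaa43
+ 0xa849 = 0x528d
+ 0x6310 = 0xb59d
One's complement: ~0xb59d
Checksum = 0x4a62


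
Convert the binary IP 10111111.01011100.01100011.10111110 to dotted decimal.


10111111 = 191
01011100 = 92
01100011 = 99
10111110 = 190
IP: 191.92.99.190


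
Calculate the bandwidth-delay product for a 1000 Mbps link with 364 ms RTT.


BDP = bandwidth * RTT
= 1000 Mbps * 364 ms
= 1000 * 1e6 * 364 / 1000 bits
= 364000000 bits
= 45500000 bytes
= 44433.5938 KB
BDP = 364000000 bits (45500000 bytes)


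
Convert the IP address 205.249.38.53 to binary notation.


205 = 11001101
249 = 11111001
38 = 00100110
53 = 00110101
Binary: 11001101.11111001.00100110.00110101


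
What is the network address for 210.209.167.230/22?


IP:   11010010.11010001.10100111.11100110
Mask: 11111111.11111111.11111100.00000000
AND operation:
Net:  11010010.11010001.10100100.00000000
Network: 210.209.164.0/22


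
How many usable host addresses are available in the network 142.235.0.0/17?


Host bits = 32 - 17 = 15
Total addresses = 2^15 = 32768
Usable = total - 2 (network and broadcast)
Usable hosts: 32766


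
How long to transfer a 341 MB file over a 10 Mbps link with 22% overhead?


Effective throughput = 10 * (1 - 22/100) = 7.8 Mbps
File size in Mb = 341 * 8 = 2728 Mb
Time = 2728 / 7.8
Time = 349.7436 seconds


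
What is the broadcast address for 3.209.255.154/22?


Network: 3.209.252.0/22
Host bits = 10
Set all host bits to 1:
Broadcast: 3.209.255.255


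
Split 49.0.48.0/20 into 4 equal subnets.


New prefix = 20 + 2 = 22
Each subnet has 1024 addresses
  49.0.48.0/22
  49.0.52.0/22
  49.0.56.0/22
  49.0.60.0/22
Subnets: 49.0.48.0/22, 49.0.52.0/22, 49.0.56.0/22, 49.0.60.0/22


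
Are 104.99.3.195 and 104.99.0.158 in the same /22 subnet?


Mask: 255.255.252.0
104.99.3.195 AND mask = 104.99.0.0
104.99.0.158 AND mask = 104.99.0.0
Yes, same subnet (104.99.0.0)


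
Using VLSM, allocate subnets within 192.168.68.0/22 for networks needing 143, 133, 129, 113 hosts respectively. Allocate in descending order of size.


143 hosts -> /24 (254 usable): 192.168.68.0/24
133 hosts -> /24 (254 usable): 192.168.69.0/24
129 hosts -> /24 (254 usable): 192.168.70.0/24
113 hosts -> /25 (126 usable): 192.168.71.0/25
Allocation: 192.168.68.0/24 (143 hosts, 254 usable); 192.168.69.0/24 (133 hosts, 254 usable); 192.168.70.0/24 (129 hosts, 254 usable); 192.168.71.0/25 (113 hosts, 126 usable)


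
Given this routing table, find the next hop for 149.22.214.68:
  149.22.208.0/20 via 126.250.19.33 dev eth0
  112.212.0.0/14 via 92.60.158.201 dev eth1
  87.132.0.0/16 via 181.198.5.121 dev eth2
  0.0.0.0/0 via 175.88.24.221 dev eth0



Longest prefix match for 149.22.214.68:
  /20 149.22.208.0: MATCH
  /14 112.212.0.0: no
  /16 87.132.0.0: no
  /0 0.0.0.0: MATCH
Selected: next-hop 126.250.19.33 via eth0 (matched /20)


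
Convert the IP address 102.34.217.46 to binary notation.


102 = 01100110
34 = 00100010
217 = 11011001
46 = 00101110
Binary: 01100110.00100010.11011001.00101110


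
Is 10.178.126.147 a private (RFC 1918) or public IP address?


RFC 1918 private ranges:
  10.0.0.0/8 (10.0.0.0 - 10.255.255.255)
  172.16.0.0/12 (172.16.0.0 - 172.31.255.255)
  192.168.0.0/16 (192.168.0.0 - 192.168.255.255)
Private (in 10.0.0.0/8)


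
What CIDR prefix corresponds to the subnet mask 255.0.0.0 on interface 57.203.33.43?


Binary: 11111111.00000000.00000000.00000000
Count leading 1s
Prefix: /8


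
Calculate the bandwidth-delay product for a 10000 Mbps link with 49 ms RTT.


BDP = bandwidth * RTT
= 10000 Mbps * 49 ms
= 10000 * 1e6 * 49 / 1000 bits
= 490000000 bits
= 61250000 bytes
= 59814.4531 KB
BDP = 490000000 bits (61250000 bytes)


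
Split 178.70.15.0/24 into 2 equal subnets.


New prefix = 24 + 1 = 25
Each subnet has 128 addresses
  178.70.15.0/25
  178.70.15.128/25
Subnets: 178.70.15.0/25, 178.70.15.128/25


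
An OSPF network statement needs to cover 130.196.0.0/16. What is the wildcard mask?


Subnet mask: 255.255.0.0
Wildcard = 255.255.255.255 - subnet mask
255 - 255 = 0
255 - 255 = 0
255 - 0 = 255
255 - 0 = 255
Wildcard: 0.0.255.255


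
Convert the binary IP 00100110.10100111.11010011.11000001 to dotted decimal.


00100110 = 38
10100111 = 167
11010011 = 211
11000001 = 193
IP: 38.167.211.193


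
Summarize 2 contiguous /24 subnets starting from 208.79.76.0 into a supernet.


Original prefix: /24
Number of subnets: 2 = 2^1
New prefix = 24 - 1 = 23
Supernet: 208.79.76.0/23


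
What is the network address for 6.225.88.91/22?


IP:   00000110.11100001.01011000.01011011
Mask: 11111111.11111111.11111100.00000000
AND operation:
Net:  00000110.11100001.01011000.00000000
Network: 6.225.88.0/22


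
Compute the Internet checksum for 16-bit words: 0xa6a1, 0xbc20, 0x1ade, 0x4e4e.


Sum all words (with carry folding):
+ 0xa6a1 = 0xa6a1
+ 0xbc20 = 0x62c2
+ 0x1ade = 0x7da0
+ 0x4e4e = 0xcbee
One's complement: ~0xcbee
Checksum = 0x3411


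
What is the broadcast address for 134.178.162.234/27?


Network: 134.178.162.224/27
Host bits = 5
Set all host bits to 1:
Broadcast: 134.178.162.255


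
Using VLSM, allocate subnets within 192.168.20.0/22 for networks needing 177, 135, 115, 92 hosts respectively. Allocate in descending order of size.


177 hosts -> /24 (254 usable): 192.168.20.0/24
135 hosts -> /24 (254 usable): 192.168.21.0/24
115 hosts -> /25 (126 usable): 192.168.22.0/25
92 hosts -> /25 (126 usable): 192.168.22.128/25
Allocation: 192.168.20.0/24 (177 hosts, 254 usable); 192.168.21.0/24 (135 hosts, 254 usable); 192.168.22.0/25 (115 hosts, 126 usable); 192.168.22.128/25 (92 hosts, 126 usable)


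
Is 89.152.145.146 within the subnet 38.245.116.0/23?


Subnet network: 38.245.116.0
Test IP AND mask: 89.152.144.0
No, 89.152.145.146 is not in 38.245.116.0/23


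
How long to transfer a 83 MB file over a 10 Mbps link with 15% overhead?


Effective throughput = 10 * (1 - 15/100) = 8.5 Mbps
File size in Mb = 83 * 8 = 664 Mb
Time = 664 / 8.5
Time = 78.1176 seconds


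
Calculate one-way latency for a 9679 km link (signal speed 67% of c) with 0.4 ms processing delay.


Speed = 0.67 * 3e5 km/s = 201000 km/s
Propagation delay = 9679 / 201000 = 0.0482 s = 48.1542 ms
Processing delay = 0.4 ms
Total one-way latency = 48.5542 ms


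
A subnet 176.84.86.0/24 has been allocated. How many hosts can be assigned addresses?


Host bits = 32 - 24 = 8
Total addresses = 2^8 = 256
Usable = total - 2 (network and broadcast)
Usable hosts: 254


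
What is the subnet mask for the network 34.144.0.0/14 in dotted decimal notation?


/14 means 14 network bits, 18 host bits
Binary: 11111111111111000000000000000000
Mask: 255.252.0.0


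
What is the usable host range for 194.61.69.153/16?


Network: 194.61.0.0
Broadcast: 194.61.255.255
First usable = network + 1
Last usable = broadcast - 1
Range: 194.61.0.1 to 194.61.255.254


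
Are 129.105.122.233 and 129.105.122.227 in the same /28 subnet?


Mask: 255.255.255.240
129.105.122.233 AND mask = 129.105.122.224
129.105.122.227 AND mask = 129.105.122.224
Yes, same subnet (129.105.122.224)
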